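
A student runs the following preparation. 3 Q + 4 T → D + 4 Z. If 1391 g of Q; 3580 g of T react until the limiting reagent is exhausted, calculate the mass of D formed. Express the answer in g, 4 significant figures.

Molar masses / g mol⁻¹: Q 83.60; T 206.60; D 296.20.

n(Q) = 1391 / 83.60 = 16.64 mol
n(T) = 3580 / 206.60 = 17.33 mol
n/ν → Q: 5.547, T: 4.333; T is limiting.
n(D) = (1/4) × 17.33 = 4.333 mol
mass = 4.333 × 296.20 = 1283 g

1283 g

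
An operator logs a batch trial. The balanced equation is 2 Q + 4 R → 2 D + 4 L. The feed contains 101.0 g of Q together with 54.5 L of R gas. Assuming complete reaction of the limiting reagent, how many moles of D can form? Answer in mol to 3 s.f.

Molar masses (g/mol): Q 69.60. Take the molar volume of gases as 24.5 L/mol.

1.11 mol

n(Q) = 101.0 / 69.60 = 1.451 mol
n(R) = 54.50 / 24.5 = 2.224 mol
n/ν → Q: 0.7255, R: 0.5560; R is limiting.
n(D) = (2/4) × 2.224 = 1.112 mol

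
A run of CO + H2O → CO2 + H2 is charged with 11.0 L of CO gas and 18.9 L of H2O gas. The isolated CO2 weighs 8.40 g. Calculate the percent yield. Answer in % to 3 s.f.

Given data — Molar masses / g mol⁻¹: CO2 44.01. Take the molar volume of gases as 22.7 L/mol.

n(CO) = 11.00 / 22.7 = 0.4846 mol
n(H2O) = 18.90 / 22.7 = 0.8326 mol
n/ν for CO = 0.4846/1 = 0.4846
n/ν for H2O = 0.8326/1 = 0.8326
Smallest n/ν is CO → limiting reagent.
theoretical n(CO2) = (1/1) × 0.4846 = 0.4846 mol → 21.33 g
% yield = 8.40 / 21.33 × 100 = 39.38 %

39.4 %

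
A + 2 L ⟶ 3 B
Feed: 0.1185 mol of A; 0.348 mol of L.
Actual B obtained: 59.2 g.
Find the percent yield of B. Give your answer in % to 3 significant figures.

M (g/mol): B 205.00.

n(A) = 0.1185 mol
n(L) = 0.3480 mol
n/ν for A = 0.1185/1 = 0.1185
n/ν for L = 0.3480/2 = 0.1740
Smallest n/ν is A → limiting reagent.
theoretical n(B) = (3/1) × 0.1185 = 0.3555 mol → 72.88 g
% yield = 59.2 / 72.88 × 100 = 81.23 %

81.2 %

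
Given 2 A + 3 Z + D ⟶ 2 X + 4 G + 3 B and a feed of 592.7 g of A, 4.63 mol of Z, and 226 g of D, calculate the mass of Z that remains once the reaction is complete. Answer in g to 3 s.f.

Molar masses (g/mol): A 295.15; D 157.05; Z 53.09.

n(A) = 592.7 / 295.15 = 2.008 mol
n(Z) = 4.630 mol
n(D) = 226.0 / 157.05 = 1.439 mol
n/ν → A: 1.004, Z: 1.543, D: 1.439; A is limiting.
Z consumed = (3/2) × 2.008 = 3.012 mol
Z remaining = 4.630 − 3.012 = 1.618 mol
mass = 1.618 × 53.09 = 85.90 g

85.9 g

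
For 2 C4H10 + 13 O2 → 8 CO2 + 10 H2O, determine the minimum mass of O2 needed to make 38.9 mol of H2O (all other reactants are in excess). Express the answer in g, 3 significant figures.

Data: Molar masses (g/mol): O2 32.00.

n(H2O) = 38.90 mol
n(O2) = (13/10) × 38.90 = 50.57 mol
mass = 50.57 × 32.00 = 1618 g

1620 g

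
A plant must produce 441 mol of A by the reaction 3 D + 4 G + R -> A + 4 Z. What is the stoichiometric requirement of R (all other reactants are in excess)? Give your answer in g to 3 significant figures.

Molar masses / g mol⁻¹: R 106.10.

46800 g

n(A) = 441.0 mol
n(R) = (1/1) × 441.0 = 441.0 mol
mass = 441.0 × 106.10 = 46790 g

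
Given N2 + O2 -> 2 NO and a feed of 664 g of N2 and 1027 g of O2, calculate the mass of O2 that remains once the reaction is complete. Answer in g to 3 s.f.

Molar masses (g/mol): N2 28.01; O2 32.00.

268 g

n(N2) = 664.0 / 28.01 = 23.71 mol
n(O2) = 1027 / 32.00 = 32.09 mol
n/ν for N2 = 23.71/1 = 23.71
n/ν for O2 = 32.09/1 = 32.09
Smallest n/ν is N2 → limiting reagent.
O2 consumed = (1/1) × 23.71 = 23.71 mol
O2 remaining = 32.09 − 23.71 = 8.380 mol
mass = 8.380 × 32.00 = 268.2 g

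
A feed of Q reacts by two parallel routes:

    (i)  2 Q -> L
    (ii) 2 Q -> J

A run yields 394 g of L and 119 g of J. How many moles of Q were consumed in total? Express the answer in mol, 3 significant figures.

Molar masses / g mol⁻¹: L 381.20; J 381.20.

n(L) = 394 / 381.20 = 1.034 mol
n(J) = 119 / 381.20 = 0.3122 mol
n(Q) via (i) = (2/1)×1.034 = 2.068 mol
n(Q) via (ii) = (2/1)×0.3122 = 0.6244 mol
total n(Q) = 2.068 + 0.6244 = 2.692 mol

2.69 mol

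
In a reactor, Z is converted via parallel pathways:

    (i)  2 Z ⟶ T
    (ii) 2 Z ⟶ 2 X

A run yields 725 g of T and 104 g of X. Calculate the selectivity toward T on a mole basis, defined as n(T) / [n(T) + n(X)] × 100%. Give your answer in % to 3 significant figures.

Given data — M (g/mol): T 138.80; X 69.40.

n(T) = 725 / 138.80 = 5.223 mol
n(X) = 104 / 69.40 = 1.499 mol
selectivity = 5.223/(5.223+1.499) × 100 = 77.70 %

77.7 %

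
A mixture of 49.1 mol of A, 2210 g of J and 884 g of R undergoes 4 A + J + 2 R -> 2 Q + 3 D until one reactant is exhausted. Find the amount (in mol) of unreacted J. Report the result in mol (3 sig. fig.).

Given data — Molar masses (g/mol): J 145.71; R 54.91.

7.12 mol

n(A) = 49.10 mol
n(J) = 2210 / 145.71 = 15.17 mol
n(R) = 884.0 / 54.91 = 16.10 mol
n/ν for A = 49.10/4 = 12.28
n/ν for J = 15.17/1 = 15.17
n/ν for R = 16.10/2 = 8.050
Smallest n/ν is R → limiting reagent.
J consumed = (1/2) × 16.10 = 8.050 mol
J remaining = 15.17 − 8.050 = 7.120 mol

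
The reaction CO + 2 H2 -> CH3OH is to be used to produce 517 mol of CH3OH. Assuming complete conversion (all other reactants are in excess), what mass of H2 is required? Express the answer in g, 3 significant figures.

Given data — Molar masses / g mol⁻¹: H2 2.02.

2090 g

n(CH3OH) = 517.0 mol
n(H2) = (2/1) × 517.0 = 1034 mol
mass = 1034 × 2.02 = 2089 g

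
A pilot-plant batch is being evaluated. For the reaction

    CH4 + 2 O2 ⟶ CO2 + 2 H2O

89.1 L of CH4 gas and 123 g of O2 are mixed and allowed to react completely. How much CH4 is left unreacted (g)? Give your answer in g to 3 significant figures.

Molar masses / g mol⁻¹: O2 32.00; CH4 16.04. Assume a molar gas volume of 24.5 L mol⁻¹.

n(CH4) = 89.10 / 24.5 = 3.637 mol
n(O2) = 123.0 / 32.00 = 3.844 mol
n/ν → CH4: 3.637, O2: 1.922; O2 is limiting.
CH4 consumed = (1/2) × 3.844 = 1.922 mol
CH4 remaining = 3.637 − 1.922 = 1.715 mol
mass = 1.715 × 16.04 = 27.51 g

27.5 g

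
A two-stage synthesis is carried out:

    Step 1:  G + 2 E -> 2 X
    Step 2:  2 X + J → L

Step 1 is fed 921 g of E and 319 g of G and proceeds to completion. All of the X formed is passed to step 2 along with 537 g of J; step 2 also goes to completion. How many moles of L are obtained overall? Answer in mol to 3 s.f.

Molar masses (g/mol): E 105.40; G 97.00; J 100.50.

3.29 mol

Step 1:
n(E) = 921.0 / 105.40 = 8.738 mol
n(G) = 319.0 / 97.00 = 3.289 mol
n/ν for E = 8.738/2 = 4.369
n/ν for G = 3.289/1 = 3.289
Smallest n/ν is G → limiting reagent.
n(X) produced = (2/1) × 3.289 = 6.578 mol
Step 2:
n(X) available = 6.578 mol
n(J) = 537.0 / 100.50 = 5.343 mol
n/ν for X = 6.578/2 = 3.289
n/ν for J = 5.343/1 = 5.343
Smallest n/ν is X → limiting reagent.
n(L) = (1/2) × 6.578 = 3.289 mol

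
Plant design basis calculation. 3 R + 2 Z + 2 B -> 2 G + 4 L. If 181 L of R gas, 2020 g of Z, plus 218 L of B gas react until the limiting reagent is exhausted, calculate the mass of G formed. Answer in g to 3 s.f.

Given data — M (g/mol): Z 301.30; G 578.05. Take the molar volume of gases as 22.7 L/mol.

n(R) = 181.0 / 22.7 = 7.974 mol
n(Z) = 2020 / 301.30 = 6.704 mol
n(B) = 218.0 / 22.7 = 9.604 mol
n/ν for R = 7.974/3 = 2.658
n/ν for Z = 6.704/2 = 3.352
n/ν for B = 9.604/2 = 4.802
Smallest n/ν is R → limiting reagent.
n(G) = (2/3) × 7.974 = 5.316 mol
mass = 5.316 × 578.05 = 3073 g

3070 g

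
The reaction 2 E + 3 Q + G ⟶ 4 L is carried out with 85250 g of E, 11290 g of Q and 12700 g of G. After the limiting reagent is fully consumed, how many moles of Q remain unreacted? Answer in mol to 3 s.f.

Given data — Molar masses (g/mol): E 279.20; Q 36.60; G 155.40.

63.3 mol

n(E) = 85250 / 279.20 = 305.3 mol
n(Q) = 11290 / 36.60 = 308.5 mol
n(G) = 12700 / 155.40 = 81.72 mol
n/ν for E = 305.3/2 = 152.7
n/ν for Q = 308.5/3 = 102.8
n/ν for G = 81.72/1 = 81.72
Smallest n/ν is G → limiting reagent.
Q consumed = (3/1) × 81.72 = 245.2 mol
Q remaining = 308.5 − 245.2 = 63.30 mol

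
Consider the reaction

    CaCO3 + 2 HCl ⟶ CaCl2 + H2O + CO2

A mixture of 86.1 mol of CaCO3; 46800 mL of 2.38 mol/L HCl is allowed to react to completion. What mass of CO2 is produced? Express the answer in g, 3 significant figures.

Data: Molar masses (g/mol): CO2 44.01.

2450 g

n(CaCO3) = 86.10 mol
n(HCl) = 2.38 × 46800/1000 = 111.4 mol
n/ν for CaCO3 = 86.10/1 = 86.10
n/ν for HCl = 111.4/2 = 55.70
Smallest n/ν is HCl → limiting reagent.
n(CO2) = (1/2) × 111.4 = 55.70 mol
mass = 55.70 × 44.01 = 2451 g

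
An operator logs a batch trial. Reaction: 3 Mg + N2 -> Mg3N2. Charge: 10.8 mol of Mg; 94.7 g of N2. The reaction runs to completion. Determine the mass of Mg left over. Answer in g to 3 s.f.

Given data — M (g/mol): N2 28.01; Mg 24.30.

16.0 g

n(Mg) = 10.80 mol
n(N2) = 94.70 / 28.01 = 3.381 mol
n/ν for Mg = 10.80/3 = 3.600
n/ν for N2 = 3.381/1 = 3.381
Smallest n/ν is N2 → limiting reagent.
Mg consumed = (3/1) × 3.381 = 10.14 mol
Mg remaining = 10.80 − 10.14 = 0.6600 mol
mass = 0.6600 × 24.30 = 16.04 g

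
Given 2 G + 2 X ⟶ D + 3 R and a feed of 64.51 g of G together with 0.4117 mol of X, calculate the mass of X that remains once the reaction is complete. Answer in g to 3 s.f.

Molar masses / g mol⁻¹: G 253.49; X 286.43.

n(G) = 64.51 / 253.49 = 0.2545 mol
n(X) = 0.4117 mol
n/ν for G = 0.2545/2 = 0.1273
n/ν for X = 0.4117/2 = 0.2059
Smallest n/ν is G → limiting reagent.
X consumed = (2/2) × 0.2545 = 0.2545 mol
X remaining = 0.4117 − 0.2545 = 0.1572 mol
mass = 0.1572 × 286.43 = 45.03 g

45.0 g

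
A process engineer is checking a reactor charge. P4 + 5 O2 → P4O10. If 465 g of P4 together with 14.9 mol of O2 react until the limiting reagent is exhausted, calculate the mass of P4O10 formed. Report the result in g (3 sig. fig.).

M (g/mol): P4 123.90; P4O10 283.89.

846 g

n(P4) = 465.0 / 123.90 = 3.753 mol
n(O2) = 14.90 mol
n/ν for P4 = 3.753/1 = 3.753
n/ν for O2 = 14.90/5 = 2.980
Smallest n/ν is O2 → limiting reagent.
n(P4O10) = (1/5) × 14.90 = 2.980 mol
mass = 2.980 × 283.89 = 846.0 g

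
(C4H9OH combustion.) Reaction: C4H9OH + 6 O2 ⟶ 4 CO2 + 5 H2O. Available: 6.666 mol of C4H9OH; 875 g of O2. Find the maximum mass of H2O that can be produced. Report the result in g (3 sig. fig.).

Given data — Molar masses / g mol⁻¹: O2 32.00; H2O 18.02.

411 g

n(C4H9OH) = 6.666 mol
n(O2) = 875.0 / 32.00 = 27.34 mol
n/ν → C4H9OH: 6.666, O2: 4.557; O2 is limiting.
n(H2O) = (5/6) × 27.34 = 22.78 mol
mass = 22.78 × 18.02 = 410.5 g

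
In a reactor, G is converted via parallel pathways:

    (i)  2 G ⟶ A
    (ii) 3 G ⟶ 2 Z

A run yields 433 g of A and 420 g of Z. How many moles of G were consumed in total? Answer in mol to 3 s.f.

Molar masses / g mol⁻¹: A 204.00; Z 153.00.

n(A) = 433 / 204.00 = 2.123 mol
n(Z) = 420 / 153.00 = 2.745 mol
n(G) via (i) = (2/1)×2.123 = 4.246 mol
n(G) via (ii) = (3/2)×2.745 = 4.118 mol
total n(G) = 4.246 + 4.118 = 8.364 mol

8.36 mol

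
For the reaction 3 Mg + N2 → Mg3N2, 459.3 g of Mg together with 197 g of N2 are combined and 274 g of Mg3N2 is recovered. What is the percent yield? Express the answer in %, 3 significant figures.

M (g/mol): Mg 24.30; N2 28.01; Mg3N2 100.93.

43.1 %

n(Mg) = 459.3 / 24.30 = 18.90 mol
n(N2) = 197.0 / 28.01 = 7.033 mol
n/ν for Mg = 18.90/3 = 6.300
n/ν for N2 = 7.033/1 = 7.033
Smallest n/ν is Mg → limiting reagent.
theoretical n(Mg3N2) = (1/3) × 18.90 = 6.300 mol → 635.9 g
% yield = 274 / 635.9 × 100 = 43.09 %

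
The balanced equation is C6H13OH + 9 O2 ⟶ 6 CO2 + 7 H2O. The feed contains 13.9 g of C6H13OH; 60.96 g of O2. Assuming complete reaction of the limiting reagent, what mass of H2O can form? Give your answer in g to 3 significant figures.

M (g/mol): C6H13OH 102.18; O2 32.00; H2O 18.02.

17.2 g

n(C6H13OH) = 13.90 / 102.18 = 0.1360 mol
n(O2) = 60.96 / 32.00 = 1.905 mol
n/ν → C6H13OH: 0.1360, O2: 0.2117; C6H13OH is limiting.
n(H2O) = (7/1) × 0.1360 = 0.9520 mol
mass = 0.9520 × 18.02 = 17.16 g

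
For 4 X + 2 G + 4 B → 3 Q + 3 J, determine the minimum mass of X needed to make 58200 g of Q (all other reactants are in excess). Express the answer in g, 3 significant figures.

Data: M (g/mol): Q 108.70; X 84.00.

60000 g

n(Q) = 58200 / 108.70 = 535.4 mol
n(X) = (4/3) × 535.4 = 713.9 mol
mass = 713.9 × 84.00 = 59970 g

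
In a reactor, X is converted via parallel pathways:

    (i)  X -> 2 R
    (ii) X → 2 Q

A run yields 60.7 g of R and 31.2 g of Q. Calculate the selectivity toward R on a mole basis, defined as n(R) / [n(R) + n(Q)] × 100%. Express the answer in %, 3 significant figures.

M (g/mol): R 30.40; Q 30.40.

n(R) = 60.7 / 30.40 = 1.997 mol
n(Q) = 31.2 / 30.40 = 1.026 mol
selectivity = 1.997/(1.997+1.026) × 100 = 66.06 %

66.1 %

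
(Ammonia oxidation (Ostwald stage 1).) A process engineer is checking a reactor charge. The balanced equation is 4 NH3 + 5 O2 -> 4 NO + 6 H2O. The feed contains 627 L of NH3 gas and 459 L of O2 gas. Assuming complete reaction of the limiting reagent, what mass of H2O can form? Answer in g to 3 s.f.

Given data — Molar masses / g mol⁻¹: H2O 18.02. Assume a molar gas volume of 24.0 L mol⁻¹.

414 g

n(NH3) = 627.0 / 24.0 = 26.13 mol
n(O2) = 459.0 / 24.0 = 19.13 mol
n/ν → NH3: 6.533, O2: 3.826; O2 is limiting.
n(H2O) = (6/5) × 19.13 = 22.96 mol
mass = 22.96 × 18.02 = 413.7 g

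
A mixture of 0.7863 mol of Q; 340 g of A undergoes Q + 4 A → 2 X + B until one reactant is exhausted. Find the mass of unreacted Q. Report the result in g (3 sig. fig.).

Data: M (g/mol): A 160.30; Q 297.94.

76.3 g

n(Q) = 0.7863 mol
n(A) = 340.0 / 160.30 = 2.121 mol
n/ν for Q = 0.7863/1 = 0.7863
n/ν for A = 2.121/4 = 0.5303
Smallest n/ν is A → limiting reagent.
Q consumed = (1/4) × 2.121 = 0.5303 mol
Q remaining = 0.7863 − 0.5303 = 0.2560 mol
mass = 0.2560 × 297.94 = 76.27 g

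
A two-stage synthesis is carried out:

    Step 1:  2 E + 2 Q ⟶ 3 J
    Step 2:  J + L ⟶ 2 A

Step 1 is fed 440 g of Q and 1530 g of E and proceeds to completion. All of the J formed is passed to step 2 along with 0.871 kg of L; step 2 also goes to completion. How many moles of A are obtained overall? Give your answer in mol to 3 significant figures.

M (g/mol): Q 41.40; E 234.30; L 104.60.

Step 1:
n(Q) = 440.0 / 41.40 = 10.63 mol
n(E) = 1530 / 234.30 = 6.530 mol
n/ν for Q = 10.63/2 = 5.315
n/ν for E = 6.530/2 = 3.265
Smallest n/ν is E → limiting reagent.
n(J) produced = (3/2) × 6.530 = 9.795 mol
Step 2:
n(J) available = 9.795 mol
n(L) = 0.8710×1000 / 104.60 = 8.327 mol
n/ν for J = 9.795/1 = 9.795
n/ν for L = 8.327/1 = 8.327
Smallest n/ν is L → limiting reagent.
n(A) = (2/1) × 8.327 = 16.65 mol

16.7 mol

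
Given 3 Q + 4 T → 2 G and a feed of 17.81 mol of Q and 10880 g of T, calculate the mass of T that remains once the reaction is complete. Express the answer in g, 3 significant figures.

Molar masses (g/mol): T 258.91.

n(Q) = 17.81 mol
n(T) = 10880 / 258.91 = 42.02 mol
n/ν for Q = 17.81/3 = 5.937
n/ν for T = 42.02/4 = 10.51
Smallest n/ν is Q → limiting reagent.
T consumed = (4/3) × 17.81 = 23.75 mol
T remaining = 42.02 − 23.75 = 18.27 mol
mass = 18.27 × 258.91 = 4730 g

4730 g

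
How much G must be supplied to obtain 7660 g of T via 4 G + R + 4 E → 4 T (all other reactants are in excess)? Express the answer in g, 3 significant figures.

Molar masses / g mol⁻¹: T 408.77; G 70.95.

n(T) = 7660 / 408.77 = 18.74 mol
n(G) = (4/4) × 18.74 = 18.74 mol
mass = 18.74 × 70.95 = 1330 g

1330 g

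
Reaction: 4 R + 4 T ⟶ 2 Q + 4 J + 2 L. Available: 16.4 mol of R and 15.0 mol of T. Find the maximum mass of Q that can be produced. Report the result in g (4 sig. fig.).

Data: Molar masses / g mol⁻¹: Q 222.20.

1667 g

n(R) = 16.40 mol
n(T) = 15.00 mol
n/ν for R = 16.40/4 = 4.100
n/ν for T = 15.00/4 = 3.750
Smallest n/ν is T → limiting reagent.
n(Q) = (2/4) × 15.00 = 7.500 mol
mass = 7.500 × 222.20 = 1667 g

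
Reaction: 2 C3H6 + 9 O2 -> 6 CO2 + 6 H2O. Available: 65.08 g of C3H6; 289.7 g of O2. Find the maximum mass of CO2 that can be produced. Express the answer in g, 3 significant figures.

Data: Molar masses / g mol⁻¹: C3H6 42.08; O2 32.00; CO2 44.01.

n(C3H6) = 65.08 / 42.08 = 1.547 mol
n(O2) = 289.7 / 32.00 = 9.053 mol
n/ν for C3H6 = 1.547/2 = 0.7735
n/ν for O2 = 9.053/9 = 1.006
Smallest n/ν is C3H6 → limiting reagent.
n(CO2) = (6/2) × 1.547 = 4.641 mol
mass = 4.641 × 44.01 = 204.3 g

204 g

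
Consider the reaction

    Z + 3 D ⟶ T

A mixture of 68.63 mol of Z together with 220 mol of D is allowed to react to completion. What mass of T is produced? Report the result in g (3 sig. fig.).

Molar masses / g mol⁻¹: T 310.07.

n(Z) = 68.63 mol
n(D) = 220.0 mol
n/ν → Z: 68.63, D: 73.33; Z is limiting.
n(T) = (1/1) × 68.63 = 68.63 mol
mass = 68.63 × 310.07 = 21280 g

21300 g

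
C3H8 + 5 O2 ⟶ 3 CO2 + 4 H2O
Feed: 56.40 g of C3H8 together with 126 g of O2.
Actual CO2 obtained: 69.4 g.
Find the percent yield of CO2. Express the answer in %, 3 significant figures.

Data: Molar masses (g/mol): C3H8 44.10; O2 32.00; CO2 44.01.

n(C3H8) = 56.40 / 44.10 = 1.279 mol
n(O2) = 126.0 / 32.00 = 3.938 mol
n/ν → C3H8: 1.279, O2: 0.7876; O2 is limiting.
theoretical n(CO2) = (3/5) × 3.938 = 2.363 mol → 104.0 g
% yield = 69.4 / 104.0 × 100 = 66.73 %

66.7 %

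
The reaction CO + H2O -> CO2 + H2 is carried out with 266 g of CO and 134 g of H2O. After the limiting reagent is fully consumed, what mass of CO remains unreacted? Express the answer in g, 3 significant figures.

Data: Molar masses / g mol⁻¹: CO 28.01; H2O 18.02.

57.7 g

n(CO) = 266.0 / 28.01 = 9.497 mol
n(H2O) = 134.0 / 18.02 = 7.436 mol
n/ν for CO = 9.497/1 = 9.497
n/ν for H2O = 7.436/1 = 7.436
Smallest n/ν is H2O → limiting reagent.
CO consumed = (1/1) × 7.436 = 7.436 mol
CO remaining = 9.497 − 7.436 = 2.061 mol
mass = 2.061 × 28.01 = 57.73 g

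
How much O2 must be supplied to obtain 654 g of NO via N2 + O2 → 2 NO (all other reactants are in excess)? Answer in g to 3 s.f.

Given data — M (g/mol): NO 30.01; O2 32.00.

n(NO) = 654 / 30.01 = 21.79 mol
n(O2) = (1/2) × 21.79 = 10.90 mol
mass = 10.90 × 32.00 = 348.8 g

349 g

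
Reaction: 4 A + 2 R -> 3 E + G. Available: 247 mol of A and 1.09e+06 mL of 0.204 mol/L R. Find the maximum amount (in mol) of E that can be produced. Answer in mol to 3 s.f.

185 mol

n(A) = 247.0 mol
n(R) = 0.204 × 1.09e+06/1000 = 222.4 mol
n/ν for A = 247.0/4 = 61.75
n/ν for R = 222.4/2 = 111.2
Smallest n/ν is A → limiting reagent.
n(E) = (3/4) × 247.0 = 185.3 mol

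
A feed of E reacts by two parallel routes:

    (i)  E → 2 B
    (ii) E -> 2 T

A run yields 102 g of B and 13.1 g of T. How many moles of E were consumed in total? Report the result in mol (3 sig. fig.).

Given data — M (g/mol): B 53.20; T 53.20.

n(B) = 102 / 53.20 = 1.917 mol
n(T) = 13.1 / 53.20 = 0.2462 mol
n(E) via (i) = (1/2)×1.917 = 0.9585 mol
n(E) via (ii) = (1/2)×0.2462 = 0.1231 mol
total n(E) = 0.9585 + 0.1231 = 1.082 mol

1.08 mol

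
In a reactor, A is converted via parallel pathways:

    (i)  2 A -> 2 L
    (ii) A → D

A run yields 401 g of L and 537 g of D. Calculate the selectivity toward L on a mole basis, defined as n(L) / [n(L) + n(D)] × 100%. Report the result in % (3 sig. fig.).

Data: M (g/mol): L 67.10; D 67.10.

42.8 %

n(L) = 401 / 67.10 = 5.976 mol
n(D) = 537 / 67.10 = 8.003 mol
selectivity = 5.976/(5.976+8.003) × 100 = 42.75 %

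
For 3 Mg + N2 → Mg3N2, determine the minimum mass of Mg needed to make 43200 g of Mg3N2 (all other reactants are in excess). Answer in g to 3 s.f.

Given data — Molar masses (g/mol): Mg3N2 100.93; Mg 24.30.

n(Mg3N2) = 43200 / 100.93 = 428.0 mol
n(Mg) = (3/1) × 428.0 = 1284 mol
mass = 1284 × 24.30 = 31200 g

31200 g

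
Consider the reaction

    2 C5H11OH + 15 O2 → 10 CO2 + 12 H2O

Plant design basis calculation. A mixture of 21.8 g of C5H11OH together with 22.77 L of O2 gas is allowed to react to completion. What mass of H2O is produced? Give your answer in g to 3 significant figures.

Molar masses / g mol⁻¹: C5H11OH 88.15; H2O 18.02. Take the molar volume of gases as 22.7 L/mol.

14.5 g

n(C5H11OH) = 21.80 / 88.15 = 0.2473 mol
n(O2) = 22.77 / 22.7 = 1.003 mol
n/ν → C5H11OH: 0.1237, O2: 0.06687; O2 is limiting.
n(H2O) = (12/15) × 1.003 = 0.8024 mol
mass = 0.8024 × 18.02 = 14.46 g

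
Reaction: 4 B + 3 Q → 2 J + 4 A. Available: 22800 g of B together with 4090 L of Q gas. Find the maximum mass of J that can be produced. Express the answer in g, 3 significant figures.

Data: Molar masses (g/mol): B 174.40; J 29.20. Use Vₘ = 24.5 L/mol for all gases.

n(B) = 22800 / 174.40 = 130.7 mol
n(Q) = 4090 / 24.5 = 166.9 mol
n/ν for B = 130.7/4 = 32.68
n/ν for Q = 166.9/3 = 55.63
Smallest n/ν is B → limiting reagent.
n(J) = (2/4) × 130.7 = 65.35 mol
mass = 65.35 × 29.20 = 1908 g

1910 g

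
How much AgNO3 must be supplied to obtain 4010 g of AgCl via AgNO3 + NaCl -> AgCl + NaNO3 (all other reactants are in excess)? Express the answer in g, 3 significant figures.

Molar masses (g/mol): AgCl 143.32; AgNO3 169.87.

4750 g

n(AgCl) = 4010 / 143.32 = 27.98 mol
n(AgNO3) = (1/1) × 27.98 = 27.98 mol
mass = 27.98 × 169.87 = 4753 g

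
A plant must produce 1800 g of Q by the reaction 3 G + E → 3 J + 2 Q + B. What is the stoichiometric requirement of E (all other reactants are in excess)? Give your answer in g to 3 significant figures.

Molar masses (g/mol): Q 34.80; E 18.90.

489 g

n(Q) = 1800 / 34.80 = 51.72 mol
n(E) = (1/2) × 51.72 = 25.86 mol
mass = 25.86 × 18.90 = 488.8 g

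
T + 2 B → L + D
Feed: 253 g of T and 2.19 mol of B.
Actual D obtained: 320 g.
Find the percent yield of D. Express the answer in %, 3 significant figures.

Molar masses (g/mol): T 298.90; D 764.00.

49.5 %

n(T) = 253.0 / 298.90 = 0.8464 mol
n(B) = 2.190 mol
n/ν for T = 0.8464/1 = 0.8464
n/ν for B = 2.190/2 = 1.095
Smallest n/ν is T → limiting reagent.
theoretical n(D) = (1/1) × 0.8464 = 0.8464 mol → 646.6 g
% yield = 320 / 646.6 × 100 = 49.49 %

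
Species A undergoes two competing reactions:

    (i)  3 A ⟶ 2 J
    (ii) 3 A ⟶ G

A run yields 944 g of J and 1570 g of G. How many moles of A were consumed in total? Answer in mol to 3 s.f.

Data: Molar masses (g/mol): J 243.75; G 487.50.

15.5 mol

n(J) = 944 / 243.75 = 3.873 mol
n(G) = 1570 / 487.50 = 3.221 mol
n(A) via (i) = (3/2)×3.873 = 5.810 mol
n(A) via (ii) = (3/1)×3.221 = 9.663 mol
total n(A) = 5.810 + 9.663 = 15.47 mol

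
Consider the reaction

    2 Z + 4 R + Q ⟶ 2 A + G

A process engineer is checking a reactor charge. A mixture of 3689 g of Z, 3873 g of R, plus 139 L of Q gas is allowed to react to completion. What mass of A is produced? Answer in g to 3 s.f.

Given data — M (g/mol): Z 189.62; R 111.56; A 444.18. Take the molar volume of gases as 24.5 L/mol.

n(Z) = 3689 / 189.62 = 19.45 mol
n(R) = 3873 / 111.56 = 34.72 mol
n(Q) = 139.0 / 24.5 = 5.673 mol
n/ν for Z = 19.45/2 = 9.725
n/ν for R = 34.72/4 = 8.680
n/ν for Q = 5.673/1 = 5.673
Smallest n/ν is Q → limiting reagent.
n(A) = (2/1) × 5.673 = 11.35 mol
mass = 11.35 × 444.18 = 5041 g

5040 g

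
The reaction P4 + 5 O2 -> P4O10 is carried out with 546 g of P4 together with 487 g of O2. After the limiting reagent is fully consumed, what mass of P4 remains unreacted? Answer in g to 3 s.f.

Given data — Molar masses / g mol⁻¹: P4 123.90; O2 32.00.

n(P4) = 546.0 / 123.90 = 4.407 mol
n(O2) = 487.0 / 32.00 = 15.22 mol
n/ν for P4 = 4.407/1 = 4.407
n/ν for O2 = 15.22/5 = 3.044
Smallest n/ν is O2 → limiting reagent.
P4 consumed = (1/5) × 15.22 = 3.044 mol
P4 remaining = 4.407 − 3.044 = 1.363 mol
mass = 1.363 × 123.90 = 168.9 g

169 g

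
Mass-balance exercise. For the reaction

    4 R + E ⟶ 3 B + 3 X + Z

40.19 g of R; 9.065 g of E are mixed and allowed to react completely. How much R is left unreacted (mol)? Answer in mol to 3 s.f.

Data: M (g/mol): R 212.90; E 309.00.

0.0714 mol

n(R) = 40.19 / 212.90 = 0.1888 mol
n(E) = 9.065 / 309.00 = 0.02934 mol
n/ν for R = 0.1888/4 = 0.04720
n/ν for E = 0.02934/1 = 0.02934
Smallest n/ν is E → limiting reagent.
R consumed = (4/1) × 0.02934 = 0.1174 mol
R remaining = 0.1888 − 0.1174 = 0.07140 mol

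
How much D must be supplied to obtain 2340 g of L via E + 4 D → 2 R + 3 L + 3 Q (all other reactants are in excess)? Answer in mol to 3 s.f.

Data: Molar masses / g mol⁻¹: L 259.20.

12.0 mol

n(L) = 2340 / 259.20 = 9.028 mol
n(D) = (4/3) × 9.028 = 12.04 mol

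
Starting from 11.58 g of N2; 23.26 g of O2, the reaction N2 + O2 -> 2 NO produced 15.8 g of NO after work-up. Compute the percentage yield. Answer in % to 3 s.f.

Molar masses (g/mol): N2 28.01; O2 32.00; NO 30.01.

63.7 %

n(N2) = 11.58 / 28.01 = 0.4134 mol
n(O2) = 23.26 / 32.00 = 0.7269 mol
n/ν for N2 = 0.4134/1 = 0.4134
n/ν for O2 = 0.7269/1 = 0.7269
Smallest n/ν is N2 → limiting reagent.
theoretical n(NO) = (2/1) × 0.4134 = 0.8268 mol → 24.81 g
% yield = 15.8 / 24.81 × 100 = 63.68 %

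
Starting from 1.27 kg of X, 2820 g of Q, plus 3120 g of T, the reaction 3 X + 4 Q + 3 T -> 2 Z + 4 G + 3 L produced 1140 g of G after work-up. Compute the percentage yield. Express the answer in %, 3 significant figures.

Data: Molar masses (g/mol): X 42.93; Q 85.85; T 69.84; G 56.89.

61.0 %

n(X) = 1.270×1000 / 42.93 = 29.58 mol
n(Q) = 2820 / 85.85 = 32.85 mol
n(T) = 3120 / 69.84 = 44.67 mol
n/ν for X = 29.58/3 = 9.860
n/ν for Q = 32.85/4 = 8.213
n/ν for T = 44.67/3 = 14.89
Smallest n/ν is Q → limiting reagent.
theoretical n(G) = (4/4) × 32.85 = 32.85 mol → 1869 g
% yield = 1140 / 1869 × 100 = 61.00 %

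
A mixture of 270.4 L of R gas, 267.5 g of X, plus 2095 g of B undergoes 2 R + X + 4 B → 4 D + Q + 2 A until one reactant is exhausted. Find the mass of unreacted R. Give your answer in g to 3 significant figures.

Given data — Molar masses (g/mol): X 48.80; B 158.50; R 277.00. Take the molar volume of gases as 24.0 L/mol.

n(R) = 270.4 / 24.0 = 11.27 mol
n(X) = 267.5 / 48.80 = 5.482 mol
n(B) = 2095 / 158.50 = 13.22 mol
n/ν for R = 11.27/2 = 5.635
n/ν for X = 5.482/1 = 5.482
n/ν for B = 13.22/4 = 3.305
Smallest n/ν is B → limiting reagent.
R consumed = (2/4) × 13.22 = 6.610 mol
R remaining = 11.27 − 6.610 = 4.660 mol
mass = 4.660 × 277.00 = 1291 g

1290 g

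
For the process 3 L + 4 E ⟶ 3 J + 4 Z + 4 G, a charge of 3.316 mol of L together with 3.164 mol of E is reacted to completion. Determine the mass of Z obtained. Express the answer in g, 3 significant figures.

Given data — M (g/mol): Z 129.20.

n(L) = 3.316 mol
n(E) = 3.164 mol
n/ν → L: 1.105, E: 0.7910; E is limiting.
n(Z) = (4/4) × 3.164 = 3.164 mol
mass = 3.164 × 129.20 = 408.8 g

409 g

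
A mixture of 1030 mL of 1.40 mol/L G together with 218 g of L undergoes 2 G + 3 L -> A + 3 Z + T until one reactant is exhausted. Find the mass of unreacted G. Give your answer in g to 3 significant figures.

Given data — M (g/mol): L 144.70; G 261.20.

114 g

n(G) = 1.40 × 1030/1000 = 1.442 mol
n(L) = 218.0 / 144.70 = 1.507 mol
n/ν → G: 0.7210, L: 0.5023; L is limiting.
G consumed = (2/3) × 1.507 = 1.005 mol
G remaining = 1.442 − 1.005 = 0.4370 mol
mass = 0.4370 × 261.20 = 114.1 g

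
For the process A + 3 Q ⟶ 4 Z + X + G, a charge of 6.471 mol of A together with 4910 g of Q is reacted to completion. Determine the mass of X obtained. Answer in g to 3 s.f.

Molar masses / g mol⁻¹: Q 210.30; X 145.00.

938 g

n(A) = 6.471 mol
n(Q) = 4910 / 210.30 = 23.35 mol
n/ν for A = 6.471/1 = 6.471
n/ν for Q = 23.35/3 = 7.783
Smallest n/ν is A → limiting reagent.
n(X) = (1/1) × 6.471 = 6.471 mol
mass = 6.471 × 145.00 = 938.3 g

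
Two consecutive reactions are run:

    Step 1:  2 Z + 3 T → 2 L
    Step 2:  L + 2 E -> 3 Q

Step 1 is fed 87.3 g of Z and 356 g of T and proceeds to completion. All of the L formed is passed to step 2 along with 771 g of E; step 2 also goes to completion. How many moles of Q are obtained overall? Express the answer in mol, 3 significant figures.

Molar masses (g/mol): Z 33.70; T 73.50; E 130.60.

Step 1:
n(Z) = 87.30 / 33.70 = 2.591 mol
n(T) = 356.0 / 73.50 = 4.844 mol
n/ν → Z: 1.296, T: 1.615; Z is limiting.
n(L) produced = (2/2) × 2.591 = 2.591 mol
Step 2:
n(L) available = 2.591 mol
n(E) = 771.0 / 130.60 = 5.904 mol
n/ν → L: 2.591, E: 2.952; L is limiting.
n(Q) = (3/1) × 2.591 = 7.773 mol

7.77 mol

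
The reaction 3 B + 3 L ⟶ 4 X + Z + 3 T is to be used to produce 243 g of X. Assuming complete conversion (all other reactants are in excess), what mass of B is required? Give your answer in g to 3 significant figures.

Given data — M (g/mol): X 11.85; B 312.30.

n(X) = 243 / 11.85 = 20.51 mol
n(B) = (3/4) × 20.51 = 15.38 mol
mass = 15.38 × 312.30 = 4803 g

4800 g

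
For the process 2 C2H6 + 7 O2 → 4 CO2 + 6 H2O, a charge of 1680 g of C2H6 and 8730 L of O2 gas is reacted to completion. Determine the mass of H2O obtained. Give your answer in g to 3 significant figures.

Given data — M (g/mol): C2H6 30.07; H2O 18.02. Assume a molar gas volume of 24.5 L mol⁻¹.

n(C2H6) = 1680 / 30.07 = 55.87 mol
n(O2) = 8730 / 24.5 = 356.3 mol
n/ν for C2H6 = 55.87/2 = 27.94
n/ν for O2 = 356.3/7 = 50.90
Smallest n/ν is C2H6 → limiting reagent.
n(H2O) = (6/2) × 55.87 = 167.6 mol
mass = 167.6 × 18.02 = 3020 g

3020 g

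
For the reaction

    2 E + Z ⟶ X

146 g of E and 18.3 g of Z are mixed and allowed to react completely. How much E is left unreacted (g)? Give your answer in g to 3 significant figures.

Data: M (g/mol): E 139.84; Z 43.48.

n(E) = 146.0 / 139.84 = 1.044 mol
n(Z) = 18.30 / 43.48 = 0.4209 mol
n/ν for E = 1.044/2 = 0.5220
n/ν for Z = 0.4209/1 = 0.4209
Smallest n/ν is Z → limiting reagent.
E consumed = (2/1) × 0.4209 = 0.8418 mol
E remaining = 1.044 − 0.8418 = 0.2022 mol
mass = 0.2022 × 139.84 = 28.28 g

28.3 g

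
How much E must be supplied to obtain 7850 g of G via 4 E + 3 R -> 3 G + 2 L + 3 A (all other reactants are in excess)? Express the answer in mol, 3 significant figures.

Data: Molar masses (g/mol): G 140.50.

n(G) = 7850 / 140.50 = 55.87 mol
n(E) = (4/3) × 55.87 = 74.49 mol

74.5 mol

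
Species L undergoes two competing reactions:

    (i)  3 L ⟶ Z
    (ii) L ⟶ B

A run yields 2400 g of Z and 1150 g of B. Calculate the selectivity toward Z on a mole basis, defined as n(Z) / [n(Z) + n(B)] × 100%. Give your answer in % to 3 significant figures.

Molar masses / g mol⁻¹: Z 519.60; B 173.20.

41.0 %

n(Z) = 2400 / 519.60 = 4.619 mol
n(B) = 1150 / 173.20 = 6.640 mol
selectivity = 4.619/(4.619+6.640) × 100 = 41.02 %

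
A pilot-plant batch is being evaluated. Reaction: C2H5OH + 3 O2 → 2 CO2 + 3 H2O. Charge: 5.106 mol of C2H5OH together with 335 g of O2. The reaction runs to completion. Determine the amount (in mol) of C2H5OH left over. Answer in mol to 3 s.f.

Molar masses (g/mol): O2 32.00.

n(C2H5OH) = 5.106 mol
n(O2) = 335.0 / 32.00 = 10.47 mol
n/ν for C2H5OH = 5.106/1 = 5.106
n/ν for O2 = 10.47/3 = 3.490
Smallest n/ν is O2 → limiting reagent.
C2H5OH consumed = (1/3) × 10.47 = 3.490 mol
C2H5OH remaining = 5.106 − 3.490 = 1.616 mol

1.62 mol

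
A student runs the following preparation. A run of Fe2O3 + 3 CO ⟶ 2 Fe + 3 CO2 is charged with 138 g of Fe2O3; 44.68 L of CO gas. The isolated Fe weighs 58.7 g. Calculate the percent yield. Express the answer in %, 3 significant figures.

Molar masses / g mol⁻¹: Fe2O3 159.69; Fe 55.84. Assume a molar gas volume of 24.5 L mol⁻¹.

86.5 %

n(Fe2O3) = 138.0 / 159.69 = 0.8642 mol
n(CO) = 44.68 / 24.5 = 1.824 mol
n/ν → Fe2O3: 0.8642, CO: 0.6080; CO is limiting.
theoretical n(Fe) = (2/3) × 1.824 = 1.216 mol → 67.90 g
% yield = 58.7 / 67.90 × 100 = 86.45 %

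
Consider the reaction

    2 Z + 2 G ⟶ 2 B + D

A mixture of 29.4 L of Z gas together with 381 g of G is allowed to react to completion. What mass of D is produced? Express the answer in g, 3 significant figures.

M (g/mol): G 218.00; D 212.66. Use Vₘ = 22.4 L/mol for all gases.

n(Z) = 29.40 / 22.4 = 1.313 mol
n(G) = 381.0 / 218.00 = 1.748 mol
n/ν → Z: 0.6565, G: 0.8740; Z is limiting.
n(D) = (1/2) × 1.313 = 0.6565 mol
mass = 0.6565 × 212.66 = 139.6 g

140 g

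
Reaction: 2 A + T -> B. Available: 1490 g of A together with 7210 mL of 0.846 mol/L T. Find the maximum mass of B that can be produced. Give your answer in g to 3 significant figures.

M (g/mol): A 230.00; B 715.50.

2320 g

n(A) = 1490 / 230.00 = 6.478 mol
n(T) = 0.846 × 7210/1000 = 6.100 mol
n/ν for A = 6.478/2 = 3.239
n/ν for T = 6.100/1 = 6.100
Smallest n/ν is A → limiting reagent.
n(B) = (1/2) × 6.478 = 3.239 mol
mass = 3.239 × 715.50 = 2318 g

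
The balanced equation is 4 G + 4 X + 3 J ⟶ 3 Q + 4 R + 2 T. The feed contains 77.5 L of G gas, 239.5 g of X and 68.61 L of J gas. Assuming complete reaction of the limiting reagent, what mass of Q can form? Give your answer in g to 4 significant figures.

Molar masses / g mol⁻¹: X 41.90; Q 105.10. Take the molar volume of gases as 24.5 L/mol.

n(G) = 77.50 / 24.5 = 3.163 mol
n(X) = 239.5 / 41.90 = 5.716 mol
n(J) = 68.61 / 24.5 = 2.800 mol
n/ν → G: 0.7908, X: 1.429, J: 0.9333; G is limiting.
n(Q) = (3/4) × 3.163 = 2.372 mol
mass = 2.372 × 105.10 = 249.3 g

249.3 g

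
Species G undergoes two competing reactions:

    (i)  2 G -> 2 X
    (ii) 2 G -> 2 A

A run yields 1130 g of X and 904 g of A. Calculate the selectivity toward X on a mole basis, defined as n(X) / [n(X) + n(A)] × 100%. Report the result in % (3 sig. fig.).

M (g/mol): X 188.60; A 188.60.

n(X) = 1130 / 188.60 = 5.992 mol
n(A) = 904 / 188.60 = 4.793 mol
selectivity = 5.992/(5.992+4.793) × 100 = 55.56 %

55.6 %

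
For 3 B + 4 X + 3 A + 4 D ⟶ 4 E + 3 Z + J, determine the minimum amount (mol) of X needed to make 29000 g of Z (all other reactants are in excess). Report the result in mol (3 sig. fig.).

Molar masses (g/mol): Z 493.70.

78.3 mol

n(Z) = 29000 / 493.70 = 58.74 mol
n(X) = (4/3) × 58.74 = 78.32 mol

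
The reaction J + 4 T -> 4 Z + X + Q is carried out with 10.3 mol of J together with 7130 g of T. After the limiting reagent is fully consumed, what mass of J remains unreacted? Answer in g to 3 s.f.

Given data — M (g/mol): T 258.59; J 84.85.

n(J) = 10.30 mol
n(T) = 7130 / 258.59 = 27.57 mol
n/ν for J = 10.30/1 = 10.30
n/ν for T = 27.57/4 = 6.893
Smallest n/ν is T → limiting reagent.
J consumed = (1/4) × 27.57 = 6.893 mol
J remaining = 10.30 − 6.893 = 3.407 mol
mass = 3.407 × 84.85 = 289.1 g

289 g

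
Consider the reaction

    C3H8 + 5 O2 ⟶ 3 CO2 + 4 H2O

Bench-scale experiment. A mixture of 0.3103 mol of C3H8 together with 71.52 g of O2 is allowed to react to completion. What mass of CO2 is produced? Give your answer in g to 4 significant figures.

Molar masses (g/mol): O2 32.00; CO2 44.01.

40.97 g

n(C3H8) = 0.3103 mol
n(O2) = 71.52 / 32.00 = 2.235 mol
n/ν → C3H8: 0.3103, O2: 0.4470; C3H8 is limiting.
n(CO2) = (3/1) × 0.3103 = 0.9309 mol
mass = 0.9309 × 44.01 = 40.97 g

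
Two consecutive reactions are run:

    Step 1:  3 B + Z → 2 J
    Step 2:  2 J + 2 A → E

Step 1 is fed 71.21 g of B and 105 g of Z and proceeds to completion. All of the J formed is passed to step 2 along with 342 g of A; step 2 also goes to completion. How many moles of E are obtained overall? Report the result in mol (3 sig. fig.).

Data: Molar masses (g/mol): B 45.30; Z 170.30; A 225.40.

0.524 mol

Step 1:
n(B) = 71.21 / 45.30 = 1.572 mol
n(Z) = 105.0 / 170.30 = 0.6166 mol
n/ν → B: 0.5240, Z: 0.6166; B is limiting.
n(J) produced = (2/3) × 1.572 = 1.048 mol
Step 2:
n(J) available = 1.048 mol
n(A) = 342.0 / 225.40 = 1.517 mol
n/ν → J: 0.5240, A: 0.7585; J is limiting.
n(E) = (1/2) × 1.048 = 0.5240 mol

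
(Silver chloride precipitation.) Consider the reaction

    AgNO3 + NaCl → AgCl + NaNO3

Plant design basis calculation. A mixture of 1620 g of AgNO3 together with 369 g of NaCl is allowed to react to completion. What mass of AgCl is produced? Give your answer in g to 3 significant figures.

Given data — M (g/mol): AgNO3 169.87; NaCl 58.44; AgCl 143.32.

905 g

n(AgNO3) = 1620 / 169.87 = 9.537 mol
n(NaCl) = 369.0 / 58.44 = 6.314 mol
n/ν for AgNO3 = 9.537/1 = 9.537
n/ν for NaCl = 6.314/1 = 6.314
Smallest n/ν is NaCl → limiting reagent.
n(AgCl) = (1/1) × 6.314 = 6.314 mol
mass = 6.314 × 143.32 = 904.9 g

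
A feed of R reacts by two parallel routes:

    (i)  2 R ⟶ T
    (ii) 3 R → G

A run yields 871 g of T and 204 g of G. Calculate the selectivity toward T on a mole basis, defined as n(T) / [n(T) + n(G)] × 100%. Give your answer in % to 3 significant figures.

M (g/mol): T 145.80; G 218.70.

86.5 %

n(T) = 871 / 145.80 = 5.974 mol
n(G) = 204 / 218.70 = 0.9328 mol
selectivity = 5.974/(5.974+0.9328) × 100 = 86.49 %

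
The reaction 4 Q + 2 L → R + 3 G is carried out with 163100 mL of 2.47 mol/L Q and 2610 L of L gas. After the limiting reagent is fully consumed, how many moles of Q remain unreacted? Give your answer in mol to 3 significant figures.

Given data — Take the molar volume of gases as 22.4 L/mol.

n(Q) = 2.47 × 163100/1000 = 402.9 mol
n(L) = 2610 / 22.4 = 116.5 mol
n/ν → Q: 100.7, L: 58.25; L is limiting.
Q consumed = (4/2) × 116.5 = 233.0 mol
Q remaining = 402.9 − 233.0 = 169.9 mol

170 mol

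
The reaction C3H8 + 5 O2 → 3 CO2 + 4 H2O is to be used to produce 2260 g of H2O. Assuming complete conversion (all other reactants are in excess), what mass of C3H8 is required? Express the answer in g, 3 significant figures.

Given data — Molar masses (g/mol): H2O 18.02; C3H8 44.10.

n(H2O) = 2260 / 18.02 = 125.4 mol
n(C3H8) = (1/4) × 125.4 = 31.35 mol
mass = 31.35 × 44.10 = 1383 g

1380 g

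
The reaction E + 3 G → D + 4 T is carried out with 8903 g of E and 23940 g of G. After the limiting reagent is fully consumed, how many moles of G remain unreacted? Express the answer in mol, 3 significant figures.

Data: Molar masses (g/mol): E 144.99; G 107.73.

n(E) = 8903 / 144.99 = 61.40 mol
n(G) = 23940 / 107.73 = 222.2 mol
n/ν for E = 61.40/1 = 61.40
n/ν for G = 222.2/3 = 74.07
Smallest n/ν is E → limiting reagent.
G consumed = (3/1) × 61.40 = 184.2 mol
G remaining = 222.2 − 184.2 = 38.00 mol

38.0 mol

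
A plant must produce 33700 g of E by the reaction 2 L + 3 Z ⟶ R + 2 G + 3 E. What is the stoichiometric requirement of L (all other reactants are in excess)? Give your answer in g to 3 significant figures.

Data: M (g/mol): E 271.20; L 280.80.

n(E) = 33700 / 271.20 = 124.3 mol
n(L) = (2/3) × 124.3 = 82.87 mol
mass = 82.87 × 280.80 = 23270 g

23300 g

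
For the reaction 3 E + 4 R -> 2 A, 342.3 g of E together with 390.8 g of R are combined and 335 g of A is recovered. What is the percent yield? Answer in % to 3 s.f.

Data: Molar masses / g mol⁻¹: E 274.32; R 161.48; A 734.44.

54.8 %

n(E) = 342.3 / 274.32 = 1.248 mol
n(R) = 390.8 / 161.48 = 2.420 mol
n/ν for E = 1.248/3 = 0.4160
n/ν for R = 2.420/4 = 0.6050
Smallest n/ν is E → limiting reagent.
theoretical n(A) = (2/3) × 1.248 = 0.8320 mol → 611.1 g
% yield = 335 / 611.1 × 100 = 54.82 %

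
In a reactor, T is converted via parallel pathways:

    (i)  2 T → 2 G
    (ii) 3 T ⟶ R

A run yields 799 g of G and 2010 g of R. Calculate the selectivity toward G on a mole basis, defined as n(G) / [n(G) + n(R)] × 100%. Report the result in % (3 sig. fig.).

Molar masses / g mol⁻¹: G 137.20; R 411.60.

n(G) = 799 / 137.20 = 5.824 mol
n(R) = 2010 / 411.60 = 4.883 mol
selectivity = 5.824/(5.824+4.883) × 100 = 54.39 %

54.4 %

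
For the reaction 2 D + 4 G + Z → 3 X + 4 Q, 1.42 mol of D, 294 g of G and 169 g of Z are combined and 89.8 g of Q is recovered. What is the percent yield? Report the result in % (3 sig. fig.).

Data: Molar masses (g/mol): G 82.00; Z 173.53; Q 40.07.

n(D) = 1.420 mol
n(G) = 294.0 / 82.00 = 3.585 mol
n(Z) = 169.0 / 173.53 = 0.9739 mol
n/ν for D = 1.420/2 = 0.7100
n/ν for G = 3.585/4 = 0.8963
n/ν for Z = 0.9739/1 = 0.9739
Smallest n/ν is D → limiting reagent.
theoretical n(Q) = (4/2) × 1.420 = 2.840 mol → 113.8 g
% yield = 89.8 / 113.8 × 100 = 78.91 %

78.9 %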